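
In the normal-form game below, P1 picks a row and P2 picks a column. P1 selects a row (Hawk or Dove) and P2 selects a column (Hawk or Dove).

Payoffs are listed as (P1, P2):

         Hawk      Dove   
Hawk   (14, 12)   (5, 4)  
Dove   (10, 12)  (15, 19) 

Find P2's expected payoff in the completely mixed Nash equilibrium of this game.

12

First find x, the probability P1 plays Hawk, from P2's indifference between Hawk and Dove: 12x + 12(1−x) = 4x + 19(1−x), giving x = 7/15.
Since P2 is indifferent in equilibrium, P2's expected payoff equals the payoff from either column against (7/15, 8/15). Using Hawk: 12(7/15) + 12(8/15) = 12.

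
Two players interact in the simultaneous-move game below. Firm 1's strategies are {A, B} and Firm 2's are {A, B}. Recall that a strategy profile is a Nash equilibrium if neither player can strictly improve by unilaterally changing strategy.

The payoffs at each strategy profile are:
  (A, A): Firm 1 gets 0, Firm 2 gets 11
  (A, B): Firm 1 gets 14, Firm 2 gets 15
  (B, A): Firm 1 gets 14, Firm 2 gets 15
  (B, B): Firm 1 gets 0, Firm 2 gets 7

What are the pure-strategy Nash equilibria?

(A, B) and (B, A)

(A, A): Firm 1 prefers B (14 > 0); Firm 2 prefers B (15 > 11) — not an equilibrium.
(A, B): Firm 1 gets 14 ≥ 0 from B, and Firm 2 gets 15 ≥ 11 from A — Nash equilibrium.
(B, A): Firm 1 gets 14 ≥ 0 from A, and Firm 2 gets 15 ≥ 7 from B — Nash equilibrium.
(B, B): Firm 1 prefers A (14 > 0); Firm 2 prefers A (15 > 7) — not an equilibrium.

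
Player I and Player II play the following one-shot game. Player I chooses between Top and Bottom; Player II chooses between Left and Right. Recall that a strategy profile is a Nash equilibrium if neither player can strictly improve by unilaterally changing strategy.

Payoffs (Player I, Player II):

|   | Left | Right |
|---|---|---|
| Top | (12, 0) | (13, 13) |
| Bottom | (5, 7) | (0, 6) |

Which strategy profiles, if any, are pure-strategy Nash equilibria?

(Top, Right)

(Top, Left): Player II prefers Right (13 > 0) — not an equilibrium.
(Top, Right): Player I gets 13 ≥ 0 from Bottom, and Player II gets 13 ≥ 0 from Left — Nash equilibrium.
(Bottom, Left): Player I prefers Top (12 > 5) — not an equilibrium.
(Bottom, Right): Player I prefers Top (13 > 0); Player II prefers Left (7 > 6) — not an equilibrium.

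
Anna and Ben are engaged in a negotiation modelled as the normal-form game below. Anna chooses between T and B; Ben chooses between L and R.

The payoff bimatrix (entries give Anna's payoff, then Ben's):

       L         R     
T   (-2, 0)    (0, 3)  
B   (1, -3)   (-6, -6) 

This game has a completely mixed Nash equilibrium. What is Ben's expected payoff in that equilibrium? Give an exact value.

-3/2

First find x, the probability Anna plays T, from Ben's indifference between L and R: −3(1−x) = 3x − 6(1−x), giving x = 1/2.
Since Ben is indifferent in equilibrium, Ben's expected payoff equals the payoff from either column against (1/2, 1/2). Using L: −3(1/2) = -3/2.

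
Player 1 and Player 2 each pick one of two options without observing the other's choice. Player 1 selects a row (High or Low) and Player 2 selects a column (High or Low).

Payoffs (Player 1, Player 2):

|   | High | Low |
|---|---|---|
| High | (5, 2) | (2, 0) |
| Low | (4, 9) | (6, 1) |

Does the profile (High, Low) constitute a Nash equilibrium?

No

At (High, Low), Player 1 earns 2; switching to Low would give 6, so Player 1 would deviate.
Player 2 earns 0; switching to High would give 2, so Player 2 would deviate.
Since at least one player can profitably deviate, this is not a Nash equilibrium.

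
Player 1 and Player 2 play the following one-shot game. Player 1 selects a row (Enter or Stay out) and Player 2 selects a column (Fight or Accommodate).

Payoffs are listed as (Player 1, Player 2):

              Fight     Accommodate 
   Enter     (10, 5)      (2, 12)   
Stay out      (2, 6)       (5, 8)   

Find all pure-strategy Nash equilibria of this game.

(Stay out, Accommodate)

(Enter, Fight): Player 2 prefers Accommodate (12 > 5) — not an equilibrium.
(Enter, Accommodate): Player 1 prefers Stay out (5 > 2) — not an equilibrium.
(Stay out, Fight): Player 1 prefers Enter (10 > 2); Player 2 prefers Accommodate (8 > 6) — not an equilibrium.
(Stay out, Accommodate): Player 1 gets 5 ≥ 2 from Enter, and Player 2 gets 8 ≥ 6 from Fight — Nash equilibrium.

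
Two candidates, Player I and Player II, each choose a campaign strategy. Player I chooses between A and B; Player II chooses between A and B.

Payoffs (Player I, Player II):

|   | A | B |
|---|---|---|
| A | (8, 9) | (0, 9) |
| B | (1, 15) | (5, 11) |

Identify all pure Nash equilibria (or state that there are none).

(A, A)

(A, A): Player I gets 8 ≥ 1 from B, and Player II gets 9 ≥ 9 from B — Nash equilibrium.
(A, B): Player I prefers B (5 > 0) — not an equilibrium.
(B, A): Player I prefers A (8 > 1) — not an equilibrium.
(B, B): Player II prefers A (15 > 11) — not an equilibrium.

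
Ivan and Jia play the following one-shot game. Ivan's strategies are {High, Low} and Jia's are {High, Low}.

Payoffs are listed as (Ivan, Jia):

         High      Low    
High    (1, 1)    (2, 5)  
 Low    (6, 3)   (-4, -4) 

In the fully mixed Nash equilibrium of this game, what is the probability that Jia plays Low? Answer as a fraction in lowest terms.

5/11

Let c be the probability that Jia plays High. In a completely mixed equilibrium, Ivan must be indifferent between High and Low.
Ivan's expected payoff from High is c + 2(1−c); from Low it is 6c − 4(1−c).
Setting these equal: −c + 2 = 10c − 4, so c = 6/11.
Therefore Jia plays Low with probability 1 − 6/11 = 5/11.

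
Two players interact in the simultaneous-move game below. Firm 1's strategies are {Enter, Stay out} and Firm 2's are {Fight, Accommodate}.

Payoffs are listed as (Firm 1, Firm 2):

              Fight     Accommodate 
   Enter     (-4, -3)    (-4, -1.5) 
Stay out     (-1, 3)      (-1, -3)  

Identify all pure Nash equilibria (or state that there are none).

(Enter, Fight): Firm 1 prefers Stay out (-1 > -4); Firm 2 prefers Accommodate (-1.5 > -3) — not an equilibrium.
(Enter, Accommodate): Firm 1 prefers Stay out (-1 > -4) — not an equilibrium.
(Stay out, Fight): Firm 1 gets -1 ≥ -4 from Enter, and Firm 2 gets 3 ≥ -3 from Accommodate — Nash equilibrium.
(Stay out, Accommodate): Firm 2 prefers Fight (3 > -3) — not an equilibrium.

(Stay out, Fight)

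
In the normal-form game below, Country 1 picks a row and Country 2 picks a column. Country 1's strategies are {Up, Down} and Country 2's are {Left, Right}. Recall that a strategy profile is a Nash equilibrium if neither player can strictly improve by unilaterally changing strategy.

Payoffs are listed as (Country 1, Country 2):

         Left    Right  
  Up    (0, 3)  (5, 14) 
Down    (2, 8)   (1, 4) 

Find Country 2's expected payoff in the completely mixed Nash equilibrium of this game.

20/3

First find p, the probability Country 1 plays Up, from Country 2's indifference between Left and Right: 3p + 8(1−p) = 14p + 4(1−p), giving p = 4/15.
Since Country 2 is indifferent in equilibrium, Country 2's expected payoff equals the payoff from either column against (4/15, 11/15). Using Left: 3(4/15) + 8(11/15) = 20/3.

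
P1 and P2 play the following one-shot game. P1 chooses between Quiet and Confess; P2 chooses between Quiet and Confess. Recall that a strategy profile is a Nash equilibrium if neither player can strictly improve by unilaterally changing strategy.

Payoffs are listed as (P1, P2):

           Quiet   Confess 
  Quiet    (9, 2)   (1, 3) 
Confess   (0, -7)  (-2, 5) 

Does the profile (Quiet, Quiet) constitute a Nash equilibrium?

At (Quiet, Quiet), P1 earns 9; switching to Confess would give 0, so P1 has no profitable deviation.
P2 earns 2; switching to Confess would give 3, so P2 would deviate.
Since at least one player can profitably deviate, this is not a Nash equilibrium.

No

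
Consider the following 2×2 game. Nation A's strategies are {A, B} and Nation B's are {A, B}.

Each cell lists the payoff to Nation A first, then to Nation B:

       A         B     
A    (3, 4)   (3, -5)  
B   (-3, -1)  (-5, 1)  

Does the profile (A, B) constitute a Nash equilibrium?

No

At (A, B), Nation A earns 3; switching to B would give -5, so Nation A has no profitable deviation.
Nation B earns -5; switching to A would give 4, so Nation B would deviate.
Since at least one player can profitably deviate, this is not a Nash equilibrium.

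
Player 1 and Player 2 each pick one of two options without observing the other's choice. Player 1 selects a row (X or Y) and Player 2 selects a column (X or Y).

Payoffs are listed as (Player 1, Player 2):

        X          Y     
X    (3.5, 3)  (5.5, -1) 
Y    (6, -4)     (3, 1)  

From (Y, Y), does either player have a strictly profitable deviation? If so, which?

Player 1 at (Y, Y) earns 3; deviating to X yields 5.5 — a strict improvement.
Player 2 earns 1; deviating to X yields -4 — not better.
Only Player 1 has a strictly profitable deviation.

Player 1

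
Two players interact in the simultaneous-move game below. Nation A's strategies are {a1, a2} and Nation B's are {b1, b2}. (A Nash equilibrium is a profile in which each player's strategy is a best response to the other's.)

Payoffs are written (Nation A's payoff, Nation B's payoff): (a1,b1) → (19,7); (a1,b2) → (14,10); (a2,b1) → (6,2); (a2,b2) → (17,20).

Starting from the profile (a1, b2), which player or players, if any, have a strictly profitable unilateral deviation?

Nation A at (a1, b2) earns 14; deviating to a2 yields 17 — a strict improvement.
Nation B earns 10; deviating to b1 yields 7 — not better.
Only Nation A has a strictly profitable deviation.

Nation A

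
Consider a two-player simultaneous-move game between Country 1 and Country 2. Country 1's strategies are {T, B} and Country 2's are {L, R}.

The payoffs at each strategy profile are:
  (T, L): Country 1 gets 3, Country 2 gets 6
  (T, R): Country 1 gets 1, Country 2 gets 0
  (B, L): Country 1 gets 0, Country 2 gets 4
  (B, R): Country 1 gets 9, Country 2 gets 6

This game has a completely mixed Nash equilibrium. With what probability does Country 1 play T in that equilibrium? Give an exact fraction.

1/4

Let p be the probability that Country 1 plays T. In a completely mixed equilibrium, Country 2 must be indifferent between L and R.
Country 2's expected payoff from L is 6p + 4(1−p); from R it is 6(1−p).
Setting these equal: 2p + 4 = −6p + 6, so p = 1/4.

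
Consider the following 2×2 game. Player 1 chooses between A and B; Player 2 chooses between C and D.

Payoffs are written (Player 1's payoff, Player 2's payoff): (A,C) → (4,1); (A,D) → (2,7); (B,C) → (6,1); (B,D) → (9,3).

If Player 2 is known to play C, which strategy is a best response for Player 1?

Against C, Player 1 earns 4 from A and 6 from B.
So B is the best response.

B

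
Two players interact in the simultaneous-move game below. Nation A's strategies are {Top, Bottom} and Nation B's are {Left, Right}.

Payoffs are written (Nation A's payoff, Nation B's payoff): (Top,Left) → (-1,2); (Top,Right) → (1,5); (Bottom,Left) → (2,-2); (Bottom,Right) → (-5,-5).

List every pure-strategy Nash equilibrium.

(Top, Left): Nation A prefers Bottom (2 > -1); Nation B prefers Right (5 > 2) — not an equilibrium.
(Top, Right): Nation A gets 1 ≥ -5 from Bottom, and Nation B gets 5 ≥ 2 from Left — Nash equilibrium.
(Bottom, Left): Nation A gets 2 ≥ -1 from Top, and Nation B gets -2 ≥ -5 from Right — Nash equilibrium.
(Bottom, Right): Nation A prefers Top (1 > -5); Nation B prefers Left (-2 > -5) — not an equilibrium.

(Top, Right) and (Bottom, Left)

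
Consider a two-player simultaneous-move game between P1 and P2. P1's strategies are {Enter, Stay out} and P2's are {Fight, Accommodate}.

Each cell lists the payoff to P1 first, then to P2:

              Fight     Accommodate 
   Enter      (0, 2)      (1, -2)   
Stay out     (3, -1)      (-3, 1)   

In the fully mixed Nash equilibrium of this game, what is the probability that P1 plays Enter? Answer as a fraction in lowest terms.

Let p be the probability that P1 plays Enter. In a completely mixed equilibrium, P2 must be indifferent between Fight and Accommodate.
P2's expected payoff from Fight is 2p − (1−p); from Accommodate it is −2p + (1−p).
Setting these equal: 3p − 1 = −3p + 1, so p = 1/3.

1/3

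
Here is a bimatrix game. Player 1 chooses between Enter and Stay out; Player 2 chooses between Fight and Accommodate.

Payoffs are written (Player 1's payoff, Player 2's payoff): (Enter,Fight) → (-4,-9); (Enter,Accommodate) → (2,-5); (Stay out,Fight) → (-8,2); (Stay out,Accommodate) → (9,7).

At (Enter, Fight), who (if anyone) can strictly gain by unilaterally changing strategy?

Player 2

Player 1 at (Enter, Fight) earns -4; deviating to Stay out yields -8 — not better.
Player 2 earns -9; deviating to Accommodate yields -5 — a strict improvement.
Only Player 2 has a strictly profitable deviation.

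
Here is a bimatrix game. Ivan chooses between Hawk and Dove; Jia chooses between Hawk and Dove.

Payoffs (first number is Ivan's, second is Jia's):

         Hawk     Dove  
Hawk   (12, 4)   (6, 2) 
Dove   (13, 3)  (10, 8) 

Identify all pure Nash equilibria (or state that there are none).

(Hawk, Hawk): Ivan prefers Dove (13 > 12) — not an equilibrium.
(Hawk, Dove): Ivan prefers Dove (10 > 6); Jia prefers Hawk (4 > 2) — not an equilibrium.
(Dove, Hawk): Jia prefers Dove (8 > 3) — not an equilibrium.
(Dove, Dove): Ivan gets 10 ≥ 6 from Hawk, and Jia gets 8 ≥ 3 from Hawk — Nash equilibrium.

(Dove, Dove)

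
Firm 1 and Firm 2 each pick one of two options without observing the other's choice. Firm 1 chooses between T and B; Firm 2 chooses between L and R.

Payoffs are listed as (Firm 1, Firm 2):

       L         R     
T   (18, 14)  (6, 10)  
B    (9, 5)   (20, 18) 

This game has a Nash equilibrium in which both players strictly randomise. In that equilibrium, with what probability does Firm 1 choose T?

13/17

Let p be the probability that Firm 1 plays T. In a completely mixed equilibrium, Firm 2 must be indifferent between L and R.
Firm 2's expected payoff from L is 14p + 5(1−p); from R it is 10p + 18(1−p).
Setting these equal: 9p + 5 = −8p + 18, so p = 13/17.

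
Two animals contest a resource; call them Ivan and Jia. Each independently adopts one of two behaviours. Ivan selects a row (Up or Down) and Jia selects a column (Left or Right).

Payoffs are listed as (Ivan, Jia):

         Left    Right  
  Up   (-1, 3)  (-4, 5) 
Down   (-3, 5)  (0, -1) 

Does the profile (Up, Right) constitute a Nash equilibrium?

At (Up, Right), Ivan earns -4; switching to Down would give 0, so Ivan would deviate.
Jia earns 5; switching to Left would give 3, so Jia has no profitable deviation.
Since at least one player can profitably deviate, this is not a Nash equilibrium.

No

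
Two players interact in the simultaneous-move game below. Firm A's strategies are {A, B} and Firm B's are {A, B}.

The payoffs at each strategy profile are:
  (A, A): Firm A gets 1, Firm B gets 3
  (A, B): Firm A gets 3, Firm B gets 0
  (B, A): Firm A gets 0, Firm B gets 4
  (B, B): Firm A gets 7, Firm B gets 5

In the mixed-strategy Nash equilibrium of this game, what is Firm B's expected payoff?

First find p, the probability Firm A plays A, from Firm B's indifference between A and B: 3p + 4(1−p) = 5(1−p), giving p = 1/4.
Since Firm B is indifferent in equilibrium, Firm B's expected payoff equals the payoff from either column against (1/4, 3/4). Using A: 3(1/4) + 4(3/4) = 15/4.

15/4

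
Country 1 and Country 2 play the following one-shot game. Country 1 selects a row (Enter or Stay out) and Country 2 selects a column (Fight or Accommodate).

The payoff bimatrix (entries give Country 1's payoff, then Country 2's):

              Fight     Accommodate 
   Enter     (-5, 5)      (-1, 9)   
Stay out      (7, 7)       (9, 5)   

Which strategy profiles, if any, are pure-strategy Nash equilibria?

(Enter, Fight): Country 1 prefers Stay out (7 > -5); Country 2 prefers Accommodate (9 > 5) — not an equilibrium.
(Enter, Accommodate): Country 1 prefers Stay out (9 > -1) — not an equilibrium.
(Stay out, Fight): Country 1 gets 7 ≥ -5 from Enter, and Country 2 gets 7 ≥ 5 from Accommodate — Nash equilibrium.
(Stay out, Accommodate): Country 2 prefers Fight (7 > 5) — not an equilibrium.

(Stay out, Fight)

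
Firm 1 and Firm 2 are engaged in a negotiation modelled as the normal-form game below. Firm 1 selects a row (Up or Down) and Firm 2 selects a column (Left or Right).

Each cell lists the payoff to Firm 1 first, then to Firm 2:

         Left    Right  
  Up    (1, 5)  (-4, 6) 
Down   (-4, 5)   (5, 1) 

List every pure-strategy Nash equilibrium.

(Up, Left): Firm 2 prefers Right (6 > 5) — not an equilibrium.
(Up, Right): Firm 1 prefers Down (5 > -4) — not an equilibrium.
(Down, Left): Firm 1 prefers Up (1 > -4) — not an equilibrium.
(Down, Right): Firm 2 prefers Left (5 > 1) — not an equilibrium.

none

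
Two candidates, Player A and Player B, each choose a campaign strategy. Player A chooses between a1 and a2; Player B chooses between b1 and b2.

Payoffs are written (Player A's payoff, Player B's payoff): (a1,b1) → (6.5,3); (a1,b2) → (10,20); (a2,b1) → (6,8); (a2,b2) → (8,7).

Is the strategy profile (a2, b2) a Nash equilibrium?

At (a2, b2), Player A earns 8; switching to a1 would give 10, so Player A would deviate.
Player B earns 7; switching to b1 would give 8, so Player B would deviate.
Since at least one player can profitably deviate, this is not a Nash equilibrium.

No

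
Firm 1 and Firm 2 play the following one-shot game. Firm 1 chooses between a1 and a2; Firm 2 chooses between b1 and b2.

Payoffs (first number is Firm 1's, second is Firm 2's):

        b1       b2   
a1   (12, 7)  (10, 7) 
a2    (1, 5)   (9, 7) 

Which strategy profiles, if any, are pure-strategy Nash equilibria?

(a1, b1): Firm 1 gets 12 ≥ 1 from a2, and Firm 2 gets 7 ≥ 7 from b2 — Nash equilibrium.
(a1, b2): Firm 1 gets 10 ≥ 9 from a2, and Firm 2 gets 7 ≥ 7 from b1 — Nash equilibrium.
(a2, b1): Firm 1 prefers a1 (12 > 1); Firm 2 prefers b2 (7 > 5) — not an equilibrium.
(a2, b2): Firm 1 prefers a1 (10 > 9) — not an equilibrium.

(a1, b1) and (a1, b2)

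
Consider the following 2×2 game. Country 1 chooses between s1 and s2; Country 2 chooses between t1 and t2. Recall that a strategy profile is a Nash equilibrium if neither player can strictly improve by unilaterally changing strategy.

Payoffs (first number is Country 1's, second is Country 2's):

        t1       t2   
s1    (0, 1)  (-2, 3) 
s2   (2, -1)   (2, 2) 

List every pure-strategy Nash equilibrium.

(s2, t2)

(s1, t1): Country 1 prefers s2 (2 > 0); Country 2 prefers t2 (3 > 1) — not an equilibrium.
(s1, t2): Country 1 prefers s2 (2 > -2) — not an equilibrium.
(s2, t1): Country 2 prefers t2 (2 > -1) — not an equilibrium.
(s2, t2): Country 1 gets 2 ≥ -2 from s1, and Country 2 gets 2 ≥ -1 from t1 — Nash equilibrium.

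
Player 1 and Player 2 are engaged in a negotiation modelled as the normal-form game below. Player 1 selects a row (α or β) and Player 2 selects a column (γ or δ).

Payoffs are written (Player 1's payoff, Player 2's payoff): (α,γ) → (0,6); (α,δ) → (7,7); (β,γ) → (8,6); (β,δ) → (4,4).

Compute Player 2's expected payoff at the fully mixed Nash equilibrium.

First find x, the probability Player 1 plays α, from Player 2's indifference between γ and δ: 6x + 6(1−x) = 7x + 4(1−x), giving x = 2/3.
Since Player 2 is indifferent in equilibrium, Player 2's expected payoff equals the payoff from either column against (2/3, 1/3). Using γ: 6(2/3) + 6(1/3) = 6.

6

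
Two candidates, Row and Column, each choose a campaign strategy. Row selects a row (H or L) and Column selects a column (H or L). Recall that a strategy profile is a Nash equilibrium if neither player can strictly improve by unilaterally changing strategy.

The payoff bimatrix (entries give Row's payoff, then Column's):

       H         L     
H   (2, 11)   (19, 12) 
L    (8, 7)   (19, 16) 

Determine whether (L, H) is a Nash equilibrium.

No

At (L, H), Row earns 8; switching to H would give 2, so Row has no profitable deviation.
Column earns 7; switching to L would give 16, so Column would deviate.
Since at least one player can profitably deviate, this is not a Nash equilibrium.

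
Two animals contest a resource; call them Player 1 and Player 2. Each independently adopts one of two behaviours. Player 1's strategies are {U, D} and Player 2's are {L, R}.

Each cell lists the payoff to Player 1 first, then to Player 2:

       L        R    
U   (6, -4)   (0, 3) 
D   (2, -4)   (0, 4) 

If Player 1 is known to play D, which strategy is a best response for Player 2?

Against D, Player 2 earns -4 from L and 4 from R.
So R is the best response.

R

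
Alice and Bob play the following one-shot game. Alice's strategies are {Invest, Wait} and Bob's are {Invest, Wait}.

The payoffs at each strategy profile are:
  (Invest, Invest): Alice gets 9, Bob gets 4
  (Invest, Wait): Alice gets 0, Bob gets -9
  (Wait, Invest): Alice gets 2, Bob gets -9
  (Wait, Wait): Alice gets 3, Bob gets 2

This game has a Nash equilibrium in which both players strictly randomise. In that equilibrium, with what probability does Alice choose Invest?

Let x be the probability that Alice plays Invest. In a completely mixed equilibrium, Bob must be indifferent between Invest and Wait.
Bob's expected payoff from Invest is 4x − 9(1−x); from Wait it is −9x + 2(1−x).
Setting these equal: 13x − 9 = −11x + 2, so x = 11/24.

11/24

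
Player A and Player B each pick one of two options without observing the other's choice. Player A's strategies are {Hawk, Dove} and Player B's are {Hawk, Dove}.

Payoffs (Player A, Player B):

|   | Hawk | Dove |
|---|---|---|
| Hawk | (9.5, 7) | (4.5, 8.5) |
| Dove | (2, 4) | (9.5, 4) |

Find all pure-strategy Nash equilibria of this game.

(Dove, Dove)

(Hawk, Hawk): Player B prefers Dove (8.5 > 7) — not an equilibrium.
(Hawk, Dove): Player A prefers Dove (9.5 > 4.5) — not an equilibrium.
(Dove, Hawk): Player A prefers Hawk (9.5 > 2) — not an equilibrium.
(Dove, Dove): Player A gets 9.5 ≥ 4.5 from Hawk, and Player B gets 4 ≥ 4 from Hawk — Nash equilibrium.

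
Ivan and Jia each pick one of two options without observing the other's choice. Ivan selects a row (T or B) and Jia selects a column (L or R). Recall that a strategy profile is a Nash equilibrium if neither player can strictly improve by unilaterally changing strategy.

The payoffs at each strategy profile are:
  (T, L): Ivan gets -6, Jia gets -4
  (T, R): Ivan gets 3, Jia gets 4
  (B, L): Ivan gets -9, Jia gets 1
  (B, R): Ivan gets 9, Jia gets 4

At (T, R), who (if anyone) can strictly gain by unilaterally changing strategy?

Ivan at (T, R) earns 3; deviating to B yields 9 — a strict improvement.
Jia earns 4; deviating to L yields -4 — not better.
Only Ivan has a strictly profitable deviation.

Ivan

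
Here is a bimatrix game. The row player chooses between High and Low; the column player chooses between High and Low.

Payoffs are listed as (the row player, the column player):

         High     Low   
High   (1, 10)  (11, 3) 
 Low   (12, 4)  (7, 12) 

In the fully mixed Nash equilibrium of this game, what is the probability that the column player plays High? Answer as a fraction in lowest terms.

4/15

Let q be the probability that the column player plays High. In a completely mixed equilibrium, the row player must be indifferent between High and Low.
The row player's expected payoff from High is q + 11(1−q); from Low it is 12q + 7(1−q).
Setting these equal: −10q + 11 = 5q + 7, so q = 4/15.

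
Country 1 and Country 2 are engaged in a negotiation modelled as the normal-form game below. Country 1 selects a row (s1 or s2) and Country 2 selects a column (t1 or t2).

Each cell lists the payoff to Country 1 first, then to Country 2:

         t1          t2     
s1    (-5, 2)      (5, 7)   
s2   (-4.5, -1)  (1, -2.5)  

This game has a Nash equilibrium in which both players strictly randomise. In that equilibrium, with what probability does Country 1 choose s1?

3/13

Let p be the probability that Country 1 plays s1. In a completely mixed equilibrium, Country 2 must be indifferent between t1 and t2.
Country 2's expected payoff from t1 is 2p − (1−p); from t2 it is 7p − 2.5(1−p).
Setting these equal: 3p − 1 = 9.5p − 2.5, so p = 3/13.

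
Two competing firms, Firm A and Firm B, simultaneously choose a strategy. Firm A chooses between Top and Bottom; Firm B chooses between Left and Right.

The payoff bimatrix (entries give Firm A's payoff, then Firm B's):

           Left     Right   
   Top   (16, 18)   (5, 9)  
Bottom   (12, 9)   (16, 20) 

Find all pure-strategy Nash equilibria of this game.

(Top, Left): Firm A gets 16 ≥ 12 from Bottom, and Firm B gets 18 ≥ 9 from Right — Nash equilibrium.
(Top, Right): Firm A prefers Bottom (16 > 5); Firm B prefers Left (18 > 9) — not an equilibrium.
(Bottom, Left): Firm A prefers Top (16 > 12); Firm B prefers Right (20 > 9) — not an equilibrium.
(Bottom, Right): Firm A gets 16 ≥ 5 from Top, and Firm B gets 20 ≥ 9 from Left — Nash equilibrium.

(Top, Left) and (Bottom, Right)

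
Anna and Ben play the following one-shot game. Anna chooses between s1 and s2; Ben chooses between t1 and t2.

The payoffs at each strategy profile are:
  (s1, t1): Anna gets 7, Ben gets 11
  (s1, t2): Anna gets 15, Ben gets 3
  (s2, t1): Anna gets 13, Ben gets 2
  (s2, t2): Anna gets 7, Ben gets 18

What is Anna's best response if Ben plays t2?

Against t2, Anna earns 15 from s1 and 7 from s2.
So s1 is the best response.

s1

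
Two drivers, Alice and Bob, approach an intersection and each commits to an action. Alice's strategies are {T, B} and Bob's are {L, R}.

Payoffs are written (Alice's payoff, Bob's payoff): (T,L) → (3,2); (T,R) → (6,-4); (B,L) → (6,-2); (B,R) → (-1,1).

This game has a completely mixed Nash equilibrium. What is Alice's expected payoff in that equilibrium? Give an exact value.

First find y, the probability Bob plays L, from Alice's indifference between T and B: 3y + 6(1−y) = 6y − (1−y), giving y = 7/10.
Since Alice is indifferent in equilibrium, Alice's expected payoff equals the payoff from either row against (7/10, 3/10). Using T: 3(7/10) + 6(3/10) = 39/10.

39/10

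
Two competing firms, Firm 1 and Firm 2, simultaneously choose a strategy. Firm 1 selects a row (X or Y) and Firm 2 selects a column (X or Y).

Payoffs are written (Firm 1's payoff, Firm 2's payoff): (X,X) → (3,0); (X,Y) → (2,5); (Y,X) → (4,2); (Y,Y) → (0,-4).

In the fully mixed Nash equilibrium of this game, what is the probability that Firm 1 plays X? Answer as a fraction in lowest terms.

Let x be the probability that Firm 1 plays X. In a completely mixed equilibrium, Firm 2 must be indifferent between X and Y.
Firm 2's expected payoff from X is 2(1−x); from Y it is 5x − 4(1−x).
Setting these equal: −2x + 2 = 9x − 4, so x = 6/11.

6/11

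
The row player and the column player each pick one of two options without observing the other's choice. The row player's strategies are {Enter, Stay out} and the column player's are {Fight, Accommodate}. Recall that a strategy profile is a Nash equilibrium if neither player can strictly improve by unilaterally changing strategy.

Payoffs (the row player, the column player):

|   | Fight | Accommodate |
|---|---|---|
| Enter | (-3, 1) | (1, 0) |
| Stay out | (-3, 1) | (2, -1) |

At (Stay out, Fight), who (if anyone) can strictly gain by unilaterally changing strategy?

The row player at (Stay out, Fight) earns -3; deviating to Enter yields -3 — not better.
The column player earns 1; deviating to Accommodate yields -1 — not better.
Neither player can strictly improve; the profile is a Nash equilibrium.

Neither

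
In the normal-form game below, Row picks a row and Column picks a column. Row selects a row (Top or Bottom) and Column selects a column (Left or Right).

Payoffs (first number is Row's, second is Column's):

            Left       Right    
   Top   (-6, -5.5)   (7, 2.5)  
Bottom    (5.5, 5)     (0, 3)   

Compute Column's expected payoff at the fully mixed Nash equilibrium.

29/10

First find x, the probability Row plays Top, from Column's indifference between Left and Right: −5.5x + 5(1−x) = 2.5x + 3(1−x), giving x = 1/5.
Since Column is indifferent in equilibrium, Column's expected payoff equals the payoff from either column against (1/5, 4/5). Using Left: −5.5(1/5) + 5(4/5) = 29/10.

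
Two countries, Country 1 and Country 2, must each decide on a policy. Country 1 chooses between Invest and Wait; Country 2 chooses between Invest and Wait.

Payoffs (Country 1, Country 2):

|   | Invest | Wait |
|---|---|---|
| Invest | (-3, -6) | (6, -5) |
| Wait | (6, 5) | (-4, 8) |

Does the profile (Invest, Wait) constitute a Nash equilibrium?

At (Invest, Wait), Country 1 earns 6; switching to Wait would give -4, so Country 1 has no profitable deviation.
Country 2 earns -5; switching to Invest would give -6, so Country 2 has no profitable deviation.
Neither player can gain by a unilateral deviation, so this profile is a Nash equilibrium.

Yes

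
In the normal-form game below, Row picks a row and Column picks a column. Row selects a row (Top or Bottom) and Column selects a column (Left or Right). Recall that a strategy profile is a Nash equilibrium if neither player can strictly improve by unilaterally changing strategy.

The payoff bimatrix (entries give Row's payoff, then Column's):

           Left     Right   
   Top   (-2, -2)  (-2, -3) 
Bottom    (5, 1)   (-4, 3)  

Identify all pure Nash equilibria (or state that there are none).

none

(Top, Left): Row prefers Bottom (5 > -2) — not an equilibrium.
(Top, Right): Column prefers Left (-2 > -3) — not an equilibrium.
(Bottom, Left): Column prefers Right (3 > 1) — not an equilibrium.
(Bottom, Right): Row prefers Top (-2 > -4) — not an equilibrium.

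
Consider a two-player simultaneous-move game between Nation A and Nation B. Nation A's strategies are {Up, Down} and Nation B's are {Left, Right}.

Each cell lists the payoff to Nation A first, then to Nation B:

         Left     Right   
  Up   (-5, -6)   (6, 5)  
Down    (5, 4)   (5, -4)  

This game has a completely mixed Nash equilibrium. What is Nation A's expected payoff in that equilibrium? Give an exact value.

5

First find q, the probability Nation B plays Left, from Nation A's indifference between Up and Down: −5q + 6(1−q) = 5q + 5(1−q), giving q = 1/11.
Since Nation A is indifferent in equilibrium, Nation A's expected payoff equals the payoff from either row against (1/11, 10/11). Using Up: −5(1/11) + 6(10/11) = 5.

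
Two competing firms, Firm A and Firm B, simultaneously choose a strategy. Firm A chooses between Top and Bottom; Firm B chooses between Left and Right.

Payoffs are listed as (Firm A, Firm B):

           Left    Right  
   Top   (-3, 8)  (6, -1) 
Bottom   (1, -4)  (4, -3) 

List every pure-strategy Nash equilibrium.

(Top, Left): Firm A prefers Bottom (1 > -3) — not an equilibrium.
(Top, Right): Firm B prefers Left (8 > -1) — not an equilibrium.
(Bottom, Left): Firm B prefers Right (-3 > -4) — not an equilibrium.
(Bottom, Right): Firm A prefers Top (6 > 4) — not an equilibrium.

none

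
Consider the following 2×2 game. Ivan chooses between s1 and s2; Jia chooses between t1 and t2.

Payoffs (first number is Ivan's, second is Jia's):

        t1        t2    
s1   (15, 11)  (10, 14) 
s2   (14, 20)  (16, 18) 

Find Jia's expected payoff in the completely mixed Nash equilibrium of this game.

82/5

First find x, the probability Ivan plays s1, from Jia's indifference between t1 and t2: 11x + 20(1−x) = 14x + 18(1−x), giving x = 2/5.
Since Jia is indifferent in equilibrium, Jia's expected payoff equals the payoff from either column against (2/5, 3/5). Using t1: 11(2/5) + 20(3/5) = 82/5.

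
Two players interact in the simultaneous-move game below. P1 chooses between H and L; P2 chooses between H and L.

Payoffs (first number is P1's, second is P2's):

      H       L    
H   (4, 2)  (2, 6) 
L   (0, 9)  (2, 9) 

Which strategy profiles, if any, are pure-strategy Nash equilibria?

(H, H): P2 prefers L (6 > 2) — not an equilibrium.
(H, L): P1 gets 2 ≥ 2 from L, and P2 gets 6 ≥ 2 from H — Nash equilibrium.
(L, H): P1 prefers H (4 > 0) — not an equilibrium.
(L, L): P1 gets 2 ≥ 2 from H, and P2 gets 9 ≥ 9 from H — Nash equilibrium.

(H, L) and (L, L)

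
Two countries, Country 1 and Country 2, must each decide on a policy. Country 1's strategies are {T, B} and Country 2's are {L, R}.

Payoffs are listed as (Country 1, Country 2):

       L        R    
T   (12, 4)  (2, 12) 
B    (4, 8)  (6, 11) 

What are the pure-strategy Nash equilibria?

(T, L): Country 2 prefers R (12 > 4) — not an equilibrium.
(T, R): Country 1 prefers B (6 > 2) — not an equilibrium.
(B, L): Country 1 prefers T (12 > 4); Country 2 prefers R (11 > 8) — not an equilibrium.
(B, R): Country 1 gets 6 ≥ 2 from T, and Country 2 gets 11 ≥ 8 from L — Nash equilibrium.

(B, R)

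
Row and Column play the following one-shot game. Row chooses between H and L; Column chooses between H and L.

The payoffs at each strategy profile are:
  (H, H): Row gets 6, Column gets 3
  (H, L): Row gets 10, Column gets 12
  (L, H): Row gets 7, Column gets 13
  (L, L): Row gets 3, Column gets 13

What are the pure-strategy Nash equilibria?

(H, H): Row prefers L (7 > 6); Column prefers L (12 > 3) — not an equilibrium.
(H, L): Row gets 10 ≥ 3 from L, and Column gets 12 ≥ 3 from H — Nash equilibrium.
(L, H): Row gets 7 ≥ 6 from H, and Column gets 13 ≥ 13 from L — Nash equilibrium.
(L, L): Row prefers H (10 > 3) — not an equilibrium.

(H, L) and (L, H)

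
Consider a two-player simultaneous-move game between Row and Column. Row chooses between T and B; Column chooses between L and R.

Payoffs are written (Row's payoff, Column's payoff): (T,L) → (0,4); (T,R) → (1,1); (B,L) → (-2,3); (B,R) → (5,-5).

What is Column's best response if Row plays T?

Against T, Column earns 4 from L and 1 from R.
So L is the best response.

L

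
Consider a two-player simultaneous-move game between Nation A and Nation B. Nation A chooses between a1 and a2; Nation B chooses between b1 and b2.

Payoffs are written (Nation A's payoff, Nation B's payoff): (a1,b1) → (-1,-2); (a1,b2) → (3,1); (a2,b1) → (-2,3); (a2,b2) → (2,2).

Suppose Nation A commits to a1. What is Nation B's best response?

Against a1, Nation B earns -2 from b1 and 1 from b2.
So b2 is the best response.

b2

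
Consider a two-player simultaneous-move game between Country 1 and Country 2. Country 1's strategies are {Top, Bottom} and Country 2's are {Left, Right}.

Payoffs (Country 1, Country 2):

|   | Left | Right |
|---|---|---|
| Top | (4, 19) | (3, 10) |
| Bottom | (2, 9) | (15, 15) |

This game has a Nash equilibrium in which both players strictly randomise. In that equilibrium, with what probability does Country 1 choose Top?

2/5

Let p be the probability that Country 1 plays Top. In a completely mixed equilibrium, Country 2 must be indifferent between Left and Right.
Country 2's expected payoff from Left is 19p + 9(1−p); from Right it is 10p + 15(1−p).
Setting these equal: 10p + 9 = −5p + 15, so p = 2/5.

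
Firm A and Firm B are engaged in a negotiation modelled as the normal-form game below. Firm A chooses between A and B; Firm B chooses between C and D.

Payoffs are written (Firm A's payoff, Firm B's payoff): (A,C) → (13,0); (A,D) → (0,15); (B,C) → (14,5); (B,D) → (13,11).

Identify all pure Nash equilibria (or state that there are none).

(A, C): Firm A prefers B (14 > 13); Firm B prefers D (15 > 0) — not an equilibrium.
(A, D): Firm A prefers B (13 > 0) — not an equilibrium.
(B, C): Firm B prefers D (11 > 5) — not an equilibrium.
(B, D): Firm A gets 13 ≥ 0 from A, and Firm B gets 11 ≥ 5 from C — Nash equilibrium.

(B, D)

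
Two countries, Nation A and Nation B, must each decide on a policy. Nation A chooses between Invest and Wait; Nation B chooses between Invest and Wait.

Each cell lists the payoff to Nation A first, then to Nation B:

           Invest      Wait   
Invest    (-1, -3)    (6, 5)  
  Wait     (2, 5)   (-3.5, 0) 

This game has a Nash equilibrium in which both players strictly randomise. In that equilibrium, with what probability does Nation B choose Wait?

6/25

Let y be the probability that Nation B plays Invest. In a completely mixed equilibrium, Nation A must be indifferent between Invest and Wait.
Nation A's expected payoff from Invest is −y + 6(1−y); from Wait it is 2y − 3.5(1−y).
Setting these equal: −7y + 6 = 5.5y − 3.5, so y = 19/25.
Therefore Nation B plays Wait with probability 1 − 19/25 = 6/25.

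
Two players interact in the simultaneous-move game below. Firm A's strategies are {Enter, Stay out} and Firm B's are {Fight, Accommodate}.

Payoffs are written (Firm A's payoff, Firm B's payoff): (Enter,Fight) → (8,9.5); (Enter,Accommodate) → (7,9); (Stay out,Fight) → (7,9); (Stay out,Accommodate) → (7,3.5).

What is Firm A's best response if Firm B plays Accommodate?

Against Accommodate, Firm A earns 7 from Enter and 7 from Stay out.
So either strategy is a best response.

either — both Enter and Stay out are best responses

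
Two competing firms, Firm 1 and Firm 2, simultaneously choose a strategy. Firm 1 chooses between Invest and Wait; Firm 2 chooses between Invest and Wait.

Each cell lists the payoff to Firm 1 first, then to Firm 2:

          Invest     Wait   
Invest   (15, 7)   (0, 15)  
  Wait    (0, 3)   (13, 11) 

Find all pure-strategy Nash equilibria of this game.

(Invest, Invest): Firm 2 prefers Wait (15 > 7) — not an equilibrium.
(Invest, Wait): Firm 1 prefers Wait (13 > 0) — not an equilibrium.
(Wait, Invest): Firm 1 prefers Invest (15 > 0); Firm 2 prefers Wait (11 > 3) — not an equilibrium.
(Wait, Wait): Firm 1 gets 13 ≥ 0 from Invest, and Firm 2 gets 11 ≥ 3 from Invest — Nash equilibrium.

(Wait, Wait)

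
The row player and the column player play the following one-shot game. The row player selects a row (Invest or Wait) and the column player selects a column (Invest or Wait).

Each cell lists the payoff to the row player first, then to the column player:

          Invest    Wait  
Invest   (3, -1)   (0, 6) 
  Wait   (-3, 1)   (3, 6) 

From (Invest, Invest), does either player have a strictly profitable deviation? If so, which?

The column player

The row player at (Invest, Invest) earns 3; deviating to Wait yields -3 — not better.
The column player earns -1; deviating to Wait yields 6 — a strict improvement.
Only the column player has a strictly profitable deviation.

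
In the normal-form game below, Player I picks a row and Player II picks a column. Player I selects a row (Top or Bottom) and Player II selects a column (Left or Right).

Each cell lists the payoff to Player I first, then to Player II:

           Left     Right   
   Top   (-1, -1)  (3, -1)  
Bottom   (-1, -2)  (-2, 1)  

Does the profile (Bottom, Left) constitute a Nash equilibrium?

At (Bottom, Left), Player I earns -1; switching to Top would give -1, so Player I has no profitable deviation.
Player II earns -2; switching to Right would give 1, so Player II would deviate.
Since at least one player can profitably deviate, this is not a Nash equilibrium.

No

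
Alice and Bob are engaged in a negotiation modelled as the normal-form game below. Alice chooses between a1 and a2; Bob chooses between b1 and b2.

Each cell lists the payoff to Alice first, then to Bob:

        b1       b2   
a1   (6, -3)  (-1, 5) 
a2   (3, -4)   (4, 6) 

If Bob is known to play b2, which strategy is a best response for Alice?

a2

Against b2, Alice earns -1 from a1 and 4 from a2.
So a2 is the best response.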